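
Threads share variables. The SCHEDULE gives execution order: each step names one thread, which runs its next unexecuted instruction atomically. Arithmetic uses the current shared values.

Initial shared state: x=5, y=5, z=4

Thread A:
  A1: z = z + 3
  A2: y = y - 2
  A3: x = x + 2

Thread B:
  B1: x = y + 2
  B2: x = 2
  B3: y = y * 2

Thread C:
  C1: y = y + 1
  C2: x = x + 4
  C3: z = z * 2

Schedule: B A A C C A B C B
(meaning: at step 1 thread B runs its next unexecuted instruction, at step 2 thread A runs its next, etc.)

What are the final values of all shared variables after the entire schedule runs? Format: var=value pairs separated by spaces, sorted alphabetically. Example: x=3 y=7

Step 1: thread B executes B1 (x = y + 2). Shared: x=7 y=5 z=4. PCs: A@0 B@1 C@0
Step 2: thread A executes A1 (z = z + 3). Shared: x=7 y=5 z=7. PCs: A@1 B@1 C@0
Step 3: thread A executes A2 (y = y - 2). Shared: x=7 y=3 z=7. PCs: A@2 B@1 C@0
Step 4: thread C executes C1 (y = y + 1). Shared: x=7 y=4 z=7. PCs: A@2 B@1 C@1
Step 5: thread C executes C2 (x = x + 4). Shared: x=11 y=4 z=7. PCs: A@2 B@1 C@2
Step 6: thread A executes A3 (x = x + 2). Shared: x=13 y=4 z=7. PCs: A@3 B@1 C@2
Step 7: thread B executes B2 (x = 2). Shared: x=2 y=4 z=7. PCs: A@3 B@2 C@2
Step 8: thread C executes C3 (z = z * 2). Shared: x=2 y=4 z=14. PCs: A@3 B@2 C@3
Step 9: thread B executes B3 (y = y * 2). Shared: x=2 y=8 z=14. PCs: A@3 B@3 C@3

Answer: x=2 y=8 z=14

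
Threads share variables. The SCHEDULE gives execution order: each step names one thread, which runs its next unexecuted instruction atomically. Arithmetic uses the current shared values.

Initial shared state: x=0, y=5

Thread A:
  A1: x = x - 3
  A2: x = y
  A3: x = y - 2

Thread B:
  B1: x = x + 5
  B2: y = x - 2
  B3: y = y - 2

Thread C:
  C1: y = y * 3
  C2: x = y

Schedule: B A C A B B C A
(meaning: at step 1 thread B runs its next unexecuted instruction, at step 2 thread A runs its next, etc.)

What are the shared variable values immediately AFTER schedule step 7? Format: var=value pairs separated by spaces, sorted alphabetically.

Answer: x=11 y=11

Derivation:
Step 1: thread B executes B1 (x = x + 5). Shared: x=5 y=5. PCs: A@0 B@1 C@0
Step 2: thread A executes A1 (x = x - 3). Shared: x=2 y=5. PCs: A@1 B@1 C@0
Step 3: thread C executes C1 (y = y * 3). Shared: x=2 y=15. PCs: A@1 B@1 C@1
Step 4: thread A executes A2 (x = y). Shared: x=15 y=15. PCs: A@2 B@1 C@1
Step 5: thread B executes B2 (y = x - 2). Shared: x=15 y=13. PCs: A@2 B@2 C@1
Step 6: thread B executes B3 (y = y - 2). Shared: x=15 y=11. PCs: A@2 B@3 C@1
Step 7: thread C executes C2 (x = y). Shared: x=11 y=11. PCs: A@2 B@3 C@2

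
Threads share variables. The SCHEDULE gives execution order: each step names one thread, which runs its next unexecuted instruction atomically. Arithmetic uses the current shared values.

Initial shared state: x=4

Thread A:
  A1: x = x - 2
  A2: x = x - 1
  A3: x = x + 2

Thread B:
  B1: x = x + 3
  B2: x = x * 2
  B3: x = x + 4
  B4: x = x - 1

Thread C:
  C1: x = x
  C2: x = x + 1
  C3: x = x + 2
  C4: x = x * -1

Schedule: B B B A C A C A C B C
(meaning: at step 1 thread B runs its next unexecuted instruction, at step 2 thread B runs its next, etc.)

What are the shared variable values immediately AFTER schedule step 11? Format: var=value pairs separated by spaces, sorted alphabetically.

Answer: x=-19

Derivation:
Step 1: thread B executes B1 (x = x + 3). Shared: x=7. PCs: A@0 B@1 C@0
Step 2: thread B executes B2 (x = x * 2). Shared: x=14. PCs: A@0 B@2 C@0
Step 3: thread B executes B3 (x = x + 4). Shared: x=18. PCs: A@0 B@3 C@0
Step 4: thread A executes A1 (x = x - 2). Shared: x=16. PCs: A@1 B@3 C@0
Step 5: thread C executes C1 (x = x). Shared: x=16. PCs: A@1 B@3 C@1
Step 6: thread A executes A2 (x = x - 1). Shared: x=15. PCs: A@2 B@3 C@1
Step 7: thread C executes C2 (x = x + 1). Shared: x=16. PCs: A@2 B@3 C@2
Step 8: thread A executes A3 (x = x + 2). Shared: x=18. PCs: A@3 B@3 C@2
Step 9: thread C executes C3 (x = x + 2). Shared: x=20. PCs: A@3 B@3 C@3
Step 10: thread B executes B4 (x = x - 1). Shared: x=19. PCs: A@3 B@4 C@3
Step 11: thread C executes C4 (x = x * -1). Shared: x=-19. PCs: A@3 B@4 C@4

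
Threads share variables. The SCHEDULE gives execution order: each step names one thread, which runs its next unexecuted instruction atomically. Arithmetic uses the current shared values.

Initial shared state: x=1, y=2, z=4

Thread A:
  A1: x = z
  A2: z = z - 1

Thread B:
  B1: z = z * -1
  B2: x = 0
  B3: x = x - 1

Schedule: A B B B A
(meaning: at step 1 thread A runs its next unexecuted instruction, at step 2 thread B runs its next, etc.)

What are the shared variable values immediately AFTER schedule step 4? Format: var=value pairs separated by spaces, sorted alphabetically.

Answer: x=-1 y=2 z=-4

Derivation:
Step 1: thread A executes A1 (x = z). Shared: x=4 y=2 z=4. PCs: A@1 B@0
Step 2: thread B executes B1 (z = z * -1). Shared: x=4 y=2 z=-4. PCs: A@1 B@1
Step 3: thread B executes B2 (x = 0). Shared: x=0 y=2 z=-4. PCs: A@1 B@2
Step 4: thread B executes B3 (x = x - 1). Shared: x=-1 y=2 z=-4. PCs: A@1 B@3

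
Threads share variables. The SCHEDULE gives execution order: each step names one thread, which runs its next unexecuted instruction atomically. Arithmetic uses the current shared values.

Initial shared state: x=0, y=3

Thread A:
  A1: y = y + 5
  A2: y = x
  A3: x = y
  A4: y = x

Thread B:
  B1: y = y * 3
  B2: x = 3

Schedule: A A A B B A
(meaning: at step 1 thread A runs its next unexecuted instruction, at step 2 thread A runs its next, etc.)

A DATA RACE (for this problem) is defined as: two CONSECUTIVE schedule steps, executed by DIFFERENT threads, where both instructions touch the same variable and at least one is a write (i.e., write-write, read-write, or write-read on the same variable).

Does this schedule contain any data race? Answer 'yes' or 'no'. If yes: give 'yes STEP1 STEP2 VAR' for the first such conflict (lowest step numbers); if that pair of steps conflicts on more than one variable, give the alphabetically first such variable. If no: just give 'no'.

Steps 1,2: same thread (A). No race.
Steps 2,3: same thread (A). No race.
Steps 3,4: A(x = y) vs B(y = y * 3). RACE on y (R-W).
Steps 4,5: same thread (B). No race.
Steps 5,6: B(x = 3) vs A(y = x). RACE on x (W-R).
First conflict at steps 3,4.

Answer: yes 3 4 y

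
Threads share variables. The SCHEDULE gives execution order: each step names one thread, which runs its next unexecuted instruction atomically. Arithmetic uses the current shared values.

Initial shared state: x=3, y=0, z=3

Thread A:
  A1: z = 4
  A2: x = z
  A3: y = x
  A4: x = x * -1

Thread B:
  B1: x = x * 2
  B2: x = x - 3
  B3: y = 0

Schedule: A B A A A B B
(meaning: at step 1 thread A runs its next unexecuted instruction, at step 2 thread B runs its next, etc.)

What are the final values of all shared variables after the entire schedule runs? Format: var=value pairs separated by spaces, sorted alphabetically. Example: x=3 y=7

Answer: x=-7 y=0 z=4

Derivation:
Step 1: thread A executes A1 (z = 4). Shared: x=3 y=0 z=4. PCs: A@1 B@0
Step 2: thread B executes B1 (x = x * 2). Shared: x=6 y=0 z=4. PCs: A@1 B@1
Step 3: thread A executes A2 (x = z). Shared: x=4 y=0 z=4. PCs: A@2 B@1
Step 4: thread A executes A3 (y = x). Shared: x=4 y=4 z=4. PCs: A@3 B@1
Step 5: thread A executes A4 (x = x * -1). Shared: x=-4 y=4 z=4. PCs: A@4 B@1
Step 6: thread B executes B2 (x = x - 3). Shared: x=-7 y=4 z=4. PCs: A@4 B@2
Step 7: thread B executes B3 (y = 0). Shared: x=-7 y=0 z=4. PCs: A@4 B@3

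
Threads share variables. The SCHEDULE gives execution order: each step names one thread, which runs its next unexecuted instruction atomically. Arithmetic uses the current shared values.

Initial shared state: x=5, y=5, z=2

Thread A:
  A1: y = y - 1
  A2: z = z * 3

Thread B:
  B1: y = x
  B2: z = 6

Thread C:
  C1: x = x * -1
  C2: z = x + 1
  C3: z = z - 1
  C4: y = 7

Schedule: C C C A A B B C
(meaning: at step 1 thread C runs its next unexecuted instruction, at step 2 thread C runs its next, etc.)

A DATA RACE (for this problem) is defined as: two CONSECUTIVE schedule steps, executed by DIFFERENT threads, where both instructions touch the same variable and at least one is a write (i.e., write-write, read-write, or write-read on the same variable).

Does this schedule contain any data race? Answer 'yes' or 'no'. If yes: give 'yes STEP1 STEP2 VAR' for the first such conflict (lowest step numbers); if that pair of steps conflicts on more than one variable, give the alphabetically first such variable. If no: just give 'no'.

Answer: no

Derivation:
Steps 1,2: same thread (C). No race.
Steps 2,3: same thread (C). No race.
Steps 3,4: C(r=z,w=z) vs A(r=y,w=y). No conflict.
Steps 4,5: same thread (A). No race.
Steps 5,6: A(r=z,w=z) vs B(r=x,w=y). No conflict.
Steps 6,7: same thread (B). No race.
Steps 7,8: B(r=-,w=z) vs C(r=-,w=y). No conflict.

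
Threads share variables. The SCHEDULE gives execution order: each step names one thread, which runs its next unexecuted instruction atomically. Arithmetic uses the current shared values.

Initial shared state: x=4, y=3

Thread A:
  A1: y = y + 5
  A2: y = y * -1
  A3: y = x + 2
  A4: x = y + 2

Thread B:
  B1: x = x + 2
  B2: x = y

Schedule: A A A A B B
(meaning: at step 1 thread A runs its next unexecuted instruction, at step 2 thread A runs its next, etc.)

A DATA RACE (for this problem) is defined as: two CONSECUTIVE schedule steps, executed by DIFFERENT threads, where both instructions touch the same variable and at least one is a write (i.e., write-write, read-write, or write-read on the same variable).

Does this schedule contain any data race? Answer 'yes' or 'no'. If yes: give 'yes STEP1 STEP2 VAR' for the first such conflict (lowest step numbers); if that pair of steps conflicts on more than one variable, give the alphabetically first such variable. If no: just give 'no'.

Answer: yes 4 5 x

Derivation:
Steps 1,2: same thread (A). No race.
Steps 2,3: same thread (A). No race.
Steps 3,4: same thread (A). No race.
Steps 4,5: A(x = y + 2) vs B(x = x + 2). RACE on x (W-W).
Steps 5,6: same thread (B). No race.
First conflict at steps 4,5.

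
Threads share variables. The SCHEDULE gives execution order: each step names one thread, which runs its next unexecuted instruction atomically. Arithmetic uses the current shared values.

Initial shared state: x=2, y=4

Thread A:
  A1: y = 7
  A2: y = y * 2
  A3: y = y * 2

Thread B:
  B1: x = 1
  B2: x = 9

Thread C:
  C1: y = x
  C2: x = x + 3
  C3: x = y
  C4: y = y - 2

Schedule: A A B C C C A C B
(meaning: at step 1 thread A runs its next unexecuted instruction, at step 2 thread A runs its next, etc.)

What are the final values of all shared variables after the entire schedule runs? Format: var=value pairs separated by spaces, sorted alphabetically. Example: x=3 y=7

Answer: x=9 y=0

Derivation:
Step 1: thread A executes A1 (y = 7). Shared: x=2 y=7. PCs: A@1 B@0 C@0
Step 2: thread A executes A2 (y = y * 2). Shared: x=2 y=14. PCs: A@2 B@0 C@0
Step 3: thread B executes B1 (x = 1). Shared: x=1 y=14. PCs: A@2 B@1 C@0
Step 4: thread C executes C1 (y = x). Shared: x=1 y=1. PCs: A@2 B@1 C@1
Step 5: thread C executes C2 (x = x + 3). Shared: x=4 y=1. PCs: A@2 B@1 C@2
Step 6: thread C executes C3 (x = y). Shared: x=1 y=1. PCs: A@2 B@1 C@3
Step 7: thread A executes A3 (y = y * 2). Shared: x=1 y=2. PCs: A@3 B@1 C@3
Step 8: thread C executes C4 (y = y - 2). Shared: x=1 y=0. PCs: A@3 B@1 C@4
Step 9: thread B executes B2 (x = 9). Shared: x=9 y=0. PCs: A@3 B@2 C@4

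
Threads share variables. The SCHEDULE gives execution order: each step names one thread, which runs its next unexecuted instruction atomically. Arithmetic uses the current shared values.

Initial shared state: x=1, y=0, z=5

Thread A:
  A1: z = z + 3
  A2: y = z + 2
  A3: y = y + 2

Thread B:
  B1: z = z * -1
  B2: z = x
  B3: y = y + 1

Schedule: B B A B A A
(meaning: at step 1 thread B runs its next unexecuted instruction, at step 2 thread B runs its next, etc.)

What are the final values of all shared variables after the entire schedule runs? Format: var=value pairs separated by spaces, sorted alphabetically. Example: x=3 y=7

Answer: x=1 y=8 z=4

Derivation:
Step 1: thread B executes B1 (z = z * -1). Shared: x=1 y=0 z=-5. PCs: A@0 B@1
Step 2: thread B executes B2 (z = x). Shared: x=1 y=0 z=1. PCs: A@0 B@2
Step 3: thread A executes A1 (z = z + 3). Shared: x=1 y=0 z=4. PCs: A@1 B@2
Step 4: thread B executes B3 (y = y + 1). Shared: x=1 y=1 z=4. PCs: A@1 B@3
Step 5: thread A executes A2 (y = z + 2). Shared: x=1 y=6 z=4. PCs: A@2 B@3
Step 6: thread A executes A3 (y = y + 2). Shared: x=1 y=8 z=4. PCs: A@3 B@3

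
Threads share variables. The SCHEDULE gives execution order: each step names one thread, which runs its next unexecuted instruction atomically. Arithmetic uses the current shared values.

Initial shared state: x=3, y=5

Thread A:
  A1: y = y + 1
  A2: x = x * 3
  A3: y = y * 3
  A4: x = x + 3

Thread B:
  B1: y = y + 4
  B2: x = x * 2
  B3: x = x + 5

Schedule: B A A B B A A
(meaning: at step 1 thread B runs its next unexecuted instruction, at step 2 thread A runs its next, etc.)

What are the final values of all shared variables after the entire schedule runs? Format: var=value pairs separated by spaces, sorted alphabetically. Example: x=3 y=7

Answer: x=26 y=30

Derivation:
Step 1: thread B executes B1 (y = y + 4). Shared: x=3 y=9. PCs: A@0 B@1
Step 2: thread A executes A1 (y = y + 1). Shared: x=3 y=10. PCs: A@1 B@1
Step 3: thread A executes A2 (x = x * 3). Shared: x=9 y=10. PCs: A@2 B@1
Step 4: thread B executes B2 (x = x * 2). Shared: x=18 y=10. PCs: A@2 B@2
Step 5: thread B executes B3 (x = x + 5). Shared: x=23 y=10. PCs: A@2 B@3
Step 6: thread A executes A3 (y = y * 3). Shared: x=23 y=30. PCs: A@3 B@3
Step 7: thread A executes A4 (x = x + 3). Shared: x=26 y=30. PCs: A@4 B@3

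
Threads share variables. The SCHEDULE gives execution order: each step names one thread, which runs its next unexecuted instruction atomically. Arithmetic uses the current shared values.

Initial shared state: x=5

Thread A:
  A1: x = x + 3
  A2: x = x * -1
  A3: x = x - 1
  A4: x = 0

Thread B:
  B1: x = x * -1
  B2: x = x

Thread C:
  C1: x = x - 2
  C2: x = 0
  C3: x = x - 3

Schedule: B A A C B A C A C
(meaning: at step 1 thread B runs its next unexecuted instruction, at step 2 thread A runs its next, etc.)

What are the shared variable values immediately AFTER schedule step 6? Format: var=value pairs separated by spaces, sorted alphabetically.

Answer: x=-1

Derivation:
Step 1: thread B executes B1 (x = x * -1). Shared: x=-5. PCs: A@0 B@1 C@0
Step 2: thread A executes A1 (x = x + 3). Shared: x=-2. PCs: A@1 B@1 C@0
Step 3: thread A executes A2 (x = x * -1). Shared: x=2. PCs: A@2 B@1 C@0
Step 4: thread C executes C1 (x = x - 2). Shared: x=0. PCs: A@2 B@1 C@1
Step 5: thread B executes B2 (x = x). Shared: x=0. PCs: A@2 B@2 C@1
Step 6: thread A executes A3 (x = x - 1). Shared: x=-1. PCs: A@3 B@2 C@1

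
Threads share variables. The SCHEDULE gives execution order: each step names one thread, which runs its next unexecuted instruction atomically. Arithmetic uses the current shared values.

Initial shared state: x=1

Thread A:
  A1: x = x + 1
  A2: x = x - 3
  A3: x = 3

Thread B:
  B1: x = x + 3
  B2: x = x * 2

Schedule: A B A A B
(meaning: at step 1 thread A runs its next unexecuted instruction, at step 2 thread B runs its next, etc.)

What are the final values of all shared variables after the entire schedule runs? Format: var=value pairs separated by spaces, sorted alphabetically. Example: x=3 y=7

Answer: x=6

Derivation:
Step 1: thread A executes A1 (x = x + 1). Shared: x=2. PCs: A@1 B@0
Step 2: thread B executes B1 (x = x + 3). Shared: x=5. PCs: A@1 B@1
Step 3: thread A executes A2 (x = x - 3). Shared: x=2. PCs: A@2 B@1
Step 4: thread A executes A3 (x = 3). Shared: x=3. PCs: A@3 B@1
Step 5: thread B executes B2 (x = x * 2). Shared: x=6. PCs: A@3 B@2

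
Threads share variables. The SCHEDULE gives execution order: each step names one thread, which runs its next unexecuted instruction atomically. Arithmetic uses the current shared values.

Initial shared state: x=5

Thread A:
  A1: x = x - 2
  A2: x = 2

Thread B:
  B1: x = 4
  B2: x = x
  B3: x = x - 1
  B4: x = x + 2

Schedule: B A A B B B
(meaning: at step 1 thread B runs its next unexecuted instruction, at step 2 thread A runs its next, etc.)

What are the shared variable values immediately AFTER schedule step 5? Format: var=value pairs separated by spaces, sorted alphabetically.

Answer: x=1

Derivation:
Step 1: thread B executes B1 (x = 4). Shared: x=4. PCs: A@0 B@1
Step 2: thread A executes A1 (x = x - 2). Shared: x=2. PCs: A@1 B@1
Step 3: thread A executes A2 (x = 2). Shared: x=2. PCs: A@2 B@1
Step 4: thread B executes B2 (x = x). Shared: x=2. PCs: A@2 B@2
Step 5: thread B executes B3 (x = x - 1). Shared: x=1. PCs: A@2 B@3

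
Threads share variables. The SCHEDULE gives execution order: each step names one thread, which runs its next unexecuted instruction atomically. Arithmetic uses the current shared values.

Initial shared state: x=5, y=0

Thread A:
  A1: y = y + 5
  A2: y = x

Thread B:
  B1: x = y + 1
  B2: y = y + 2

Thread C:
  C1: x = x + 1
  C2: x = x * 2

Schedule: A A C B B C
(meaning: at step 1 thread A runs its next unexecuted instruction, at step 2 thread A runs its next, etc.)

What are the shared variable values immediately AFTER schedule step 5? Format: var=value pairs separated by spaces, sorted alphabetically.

Answer: x=6 y=7

Derivation:
Step 1: thread A executes A1 (y = y + 5). Shared: x=5 y=5. PCs: A@1 B@0 C@0
Step 2: thread A executes A2 (y = x). Shared: x=5 y=5. PCs: A@2 B@0 C@0
Step 3: thread C executes C1 (x = x + 1). Shared: x=6 y=5. PCs: A@2 B@0 C@1
Step 4: thread B executes B1 (x = y + 1). Shared: x=6 y=5. PCs: A@2 B@1 C@1
Step 5: thread B executes B2 (y = y + 2). Shared: x=6 y=7. PCs: A@2 B@2 C@1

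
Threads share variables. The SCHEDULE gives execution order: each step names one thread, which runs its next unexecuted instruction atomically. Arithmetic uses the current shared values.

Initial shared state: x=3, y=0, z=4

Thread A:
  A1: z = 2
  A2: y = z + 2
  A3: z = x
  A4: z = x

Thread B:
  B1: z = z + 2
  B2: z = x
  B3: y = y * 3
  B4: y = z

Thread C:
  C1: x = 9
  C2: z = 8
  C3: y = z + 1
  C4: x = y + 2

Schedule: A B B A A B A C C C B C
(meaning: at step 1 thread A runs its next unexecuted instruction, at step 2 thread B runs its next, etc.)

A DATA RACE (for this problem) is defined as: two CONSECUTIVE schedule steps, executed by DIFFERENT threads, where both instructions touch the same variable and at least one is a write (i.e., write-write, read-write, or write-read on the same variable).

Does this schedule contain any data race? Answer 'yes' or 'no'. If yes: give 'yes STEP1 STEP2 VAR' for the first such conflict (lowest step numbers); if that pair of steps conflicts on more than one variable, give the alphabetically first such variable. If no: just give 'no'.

Answer: yes 1 2 z

Derivation:
Steps 1,2: A(z = 2) vs B(z = z + 2). RACE on z (W-W).
Steps 2,3: same thread (B). No race.
Steps 3,4: B(z = x) vs A(y = z + 2). RACE on z (W-R).
Steps 4,5: same thread (A). No race.
Steps 5,6: A(r=x,w=z) vs B(r=y,w=y). No conflict.
Steps 6,7: B(r=y,w=y) vs A(r=x,w=z). No conflict.
Steps 7,8: A(z = x) vs C(x = 9). RACE on x (R-W).
Steps 8,9: same thread (C). No race.
Steps 9,10: same thread (C). No race.
Steps 10,11: C(y = z + 1) vs B(y = z). RACE on y (W-W).
Steps 11,12: B(y = z) vs C(x = y + 2). RACE on y (W-R).
First conflict at steps 1,2.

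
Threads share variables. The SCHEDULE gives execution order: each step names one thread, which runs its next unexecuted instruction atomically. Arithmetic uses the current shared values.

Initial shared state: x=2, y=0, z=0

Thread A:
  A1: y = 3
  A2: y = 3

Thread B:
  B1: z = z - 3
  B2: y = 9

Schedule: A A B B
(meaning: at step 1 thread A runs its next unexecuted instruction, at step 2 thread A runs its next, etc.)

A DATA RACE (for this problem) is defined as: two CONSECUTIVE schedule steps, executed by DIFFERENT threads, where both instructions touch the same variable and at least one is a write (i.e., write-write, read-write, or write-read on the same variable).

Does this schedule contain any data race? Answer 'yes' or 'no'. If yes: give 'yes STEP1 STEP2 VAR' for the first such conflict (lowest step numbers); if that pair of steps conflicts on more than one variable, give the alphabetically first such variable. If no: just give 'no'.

Steps 1,2: same thread (A). No race.
Steps 2,3: A(r=-,w=y) vs B(r=z,w=z). No conflict.
Steps 3,4: same thread (B). No race.

Answer: no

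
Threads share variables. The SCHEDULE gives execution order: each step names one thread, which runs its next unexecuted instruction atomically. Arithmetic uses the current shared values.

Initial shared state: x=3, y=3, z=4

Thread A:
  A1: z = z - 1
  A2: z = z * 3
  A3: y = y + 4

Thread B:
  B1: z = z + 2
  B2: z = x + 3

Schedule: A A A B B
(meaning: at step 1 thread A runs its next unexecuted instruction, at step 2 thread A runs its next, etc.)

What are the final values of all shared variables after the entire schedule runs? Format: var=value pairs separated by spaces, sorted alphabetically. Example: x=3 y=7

Step 1: thread A executes A1 (z = z - 1). Shared: x=3 y=3 z=3. PCs: A@1 B@0
Step 2: thread A executes A2 (z = z * 3). Shared: x=3 y=3 z=9. PCs: A@2 B@0
Step 3: thread A executes A3 (y = y + 4). Shared: x=3 y=7 z=9. PCs: A@3 B@0
Step 4: thread B executes B1 (z = z + 2). Shared: x=3 y=7 z=11. PCs: A@3 B@1
Step 5: thread B executes B2 (z = x + 3). Shared: x=3 y=7 z=6. PCs: A@3 B@2

Answer: x=3 y=7 z=6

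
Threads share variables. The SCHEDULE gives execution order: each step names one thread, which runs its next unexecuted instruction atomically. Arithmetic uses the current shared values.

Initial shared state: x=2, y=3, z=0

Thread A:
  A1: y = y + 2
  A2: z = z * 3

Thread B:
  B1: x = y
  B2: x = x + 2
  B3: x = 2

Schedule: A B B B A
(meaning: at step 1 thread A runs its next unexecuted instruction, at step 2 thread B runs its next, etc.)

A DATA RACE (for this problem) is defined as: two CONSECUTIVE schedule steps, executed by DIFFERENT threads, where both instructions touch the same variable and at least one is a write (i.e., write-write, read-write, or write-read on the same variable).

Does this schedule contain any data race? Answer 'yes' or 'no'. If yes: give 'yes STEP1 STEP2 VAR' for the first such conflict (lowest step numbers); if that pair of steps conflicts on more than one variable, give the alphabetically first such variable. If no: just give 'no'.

Answer: yes 1 2 y

Derivation:
Steps 1,2: A(y = y + 2) vs B(x = y). RACE on y (W-R).
Steps 2,3: same thread (B). No race.
Steps 3,4: same thread (B). No race.
Steps 4,5: B(r=-,w=x) vs A(r=z,w=z). No conflict.
First conflict at steps 1,2.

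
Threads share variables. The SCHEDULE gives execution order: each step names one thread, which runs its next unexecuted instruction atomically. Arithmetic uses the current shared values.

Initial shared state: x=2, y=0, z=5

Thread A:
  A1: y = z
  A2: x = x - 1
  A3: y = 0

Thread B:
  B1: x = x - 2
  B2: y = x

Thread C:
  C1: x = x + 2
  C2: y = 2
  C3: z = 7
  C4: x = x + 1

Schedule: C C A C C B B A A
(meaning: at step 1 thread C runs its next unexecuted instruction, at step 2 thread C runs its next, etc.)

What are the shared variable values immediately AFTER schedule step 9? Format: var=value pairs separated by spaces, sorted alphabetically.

Answer: x=2 y=0 z=7

Derivation:
Step 1: thread C executes C1 (x = x + 2). Shared: x=4 y=0 z=5. PCs: A@0 B@0 C@1
Step 2: thread C executes C2 (y = 2). Shared: x=4 y=2 z=5. PCs: A@0 B@0 C@2
Step 3: thread A executes A1 (y = z). Shared: x=4 y=5 z=5. PCs: A@1 B@0 C@2
Step 4: thread C executes C3 (z = 7). Shared: x=4 y=5 z=7. PCs: A@1 B@0 C@3
Step 5: thread C executes C4 (x = x + 1). Shared: x=5 y=5 z=7. PCs: A@1 B@0 C@4
Step 6: thread B executes B1 (x = x - 2). Shared: x=3 y=5 z=7. PCs: A@1 B@1 C@4
Step 7: thread B executes B2 (y = x). Shared: x=3 y=3 z=7. PCs: A@1 B@2 C@4
Step 8: thread A executes A2 (x = x - 1). Shared: x=2 y=3 z=7. PCs: A@2 B@2 C@4
Step 9: thread A executes A3 (y = 0). Shared: x=2 y=0 z=7. PCs: A@3 B@2 C@4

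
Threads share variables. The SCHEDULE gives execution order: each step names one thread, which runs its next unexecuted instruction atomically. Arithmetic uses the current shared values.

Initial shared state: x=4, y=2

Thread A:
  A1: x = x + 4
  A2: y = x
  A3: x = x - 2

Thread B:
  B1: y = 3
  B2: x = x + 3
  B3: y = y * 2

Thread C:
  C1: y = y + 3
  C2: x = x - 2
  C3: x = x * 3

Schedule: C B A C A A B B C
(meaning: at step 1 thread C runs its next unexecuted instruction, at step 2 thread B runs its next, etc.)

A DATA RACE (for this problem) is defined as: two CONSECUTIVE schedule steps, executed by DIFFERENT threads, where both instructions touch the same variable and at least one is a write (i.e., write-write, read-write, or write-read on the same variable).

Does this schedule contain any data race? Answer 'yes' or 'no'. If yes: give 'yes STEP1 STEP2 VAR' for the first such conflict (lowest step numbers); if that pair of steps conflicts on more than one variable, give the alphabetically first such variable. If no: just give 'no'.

Steps 1,2: C(y = y + 3) vs B(y = 3). RACE on y (W-W).
Steps 2,3: B(r=-,w=y) vs A(r=x,w=x). No conflict.
Steps 3,4: A(x = x + 4) vs C(x = x - 2). RACE on x (W-W).
Steps 4,5: C(x = x - 2) vs A(y = x). RACE on x (W-R).
Steps 5,6: same thread (A). No race.
Steps 6,7: A(x = x - 2) vs B(x = x + 3). RACE on x (W-W).
Steps 7,8: same thread (B). No race.
Steps 8,9: B(r=y,w=y) vs C(r=x,w=x). No conflict.
First conflict at steps 1,2.

Answer: yes 1 2 y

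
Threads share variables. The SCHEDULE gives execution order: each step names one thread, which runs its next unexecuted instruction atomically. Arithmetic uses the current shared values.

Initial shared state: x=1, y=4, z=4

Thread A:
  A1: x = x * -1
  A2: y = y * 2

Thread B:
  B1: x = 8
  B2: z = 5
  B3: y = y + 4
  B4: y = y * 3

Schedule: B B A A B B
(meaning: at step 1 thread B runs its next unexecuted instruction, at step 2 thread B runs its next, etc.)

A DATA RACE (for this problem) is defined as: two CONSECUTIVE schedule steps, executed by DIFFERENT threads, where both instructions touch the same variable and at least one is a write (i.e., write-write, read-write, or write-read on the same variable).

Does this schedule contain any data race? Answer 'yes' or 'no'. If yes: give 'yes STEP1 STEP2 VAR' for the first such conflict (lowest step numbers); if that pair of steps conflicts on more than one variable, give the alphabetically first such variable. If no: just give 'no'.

Answer: yes 4 5 y

Derivation:
Steps 1,2: same thread (B). No race.
Steps 2,3: B(r=-,w=z) vs A(r=x,w=x). No conflict.
Steps 3,4: same thread (A). No race.
Steps 4,5: A(y = y * 2) vs B(y = y + 4). RACE on y (W-W).
Steps 5,6: same thread (B). No race.
First conflict at steps 4,5.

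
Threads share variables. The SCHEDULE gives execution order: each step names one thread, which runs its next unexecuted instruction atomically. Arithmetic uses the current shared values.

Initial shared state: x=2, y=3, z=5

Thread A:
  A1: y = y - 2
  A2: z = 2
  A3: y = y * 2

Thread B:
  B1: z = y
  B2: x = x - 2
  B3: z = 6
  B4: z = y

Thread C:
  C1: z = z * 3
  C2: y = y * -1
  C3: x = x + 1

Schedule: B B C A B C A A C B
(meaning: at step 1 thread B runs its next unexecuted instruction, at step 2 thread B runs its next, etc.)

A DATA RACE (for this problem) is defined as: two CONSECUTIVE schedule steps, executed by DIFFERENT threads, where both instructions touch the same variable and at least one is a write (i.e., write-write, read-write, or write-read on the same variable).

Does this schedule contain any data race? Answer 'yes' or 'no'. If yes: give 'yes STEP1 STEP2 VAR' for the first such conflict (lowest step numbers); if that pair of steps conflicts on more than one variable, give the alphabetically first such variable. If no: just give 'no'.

Answer: no

Derivation:
Steps 1,2: same thread (B). No race.
Steps 2,3: B(r=x,w=x) vs C(r=z,w=z). No conflict.
Steps 3,4: C(r=z,w=z) vs A(r=y,w=y). No conflict.
Steps 4,5: A(r=y,w=y) vs B(r=-,w=z). No conflict.
Steps 5,6: B(r=-,w=z) vs C(r=y,w=y). No conflict.
Steps 6,7: C(r=y,w=y) vs A(r=-,w=z). No conflict.
Steps 7,8: same thread (A). No race.
Steps 8,9: A(r=y,w=y) vs C(r=x,w=x). No conflict.
Steps 9,10: C(r=x,w=x) vs B(r=y,w=z). No conflict.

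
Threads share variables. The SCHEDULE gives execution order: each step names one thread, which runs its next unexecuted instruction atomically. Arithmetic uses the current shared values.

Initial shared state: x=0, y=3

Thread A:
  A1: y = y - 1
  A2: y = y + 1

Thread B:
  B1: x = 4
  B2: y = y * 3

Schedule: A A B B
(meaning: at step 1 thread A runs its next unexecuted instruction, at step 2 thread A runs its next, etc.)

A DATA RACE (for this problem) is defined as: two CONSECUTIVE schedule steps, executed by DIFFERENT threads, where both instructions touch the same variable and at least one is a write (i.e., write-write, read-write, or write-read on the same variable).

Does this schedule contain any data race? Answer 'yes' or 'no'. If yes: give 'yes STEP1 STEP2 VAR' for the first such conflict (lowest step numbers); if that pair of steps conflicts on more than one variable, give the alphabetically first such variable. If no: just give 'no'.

Steps 1,2: same thread (A). No race.
Steps 2,3: A(r=y,w=y) vs B(r=-,w=x). No conflict.
Steps 3,4: same thread (B). No race.

Answer: no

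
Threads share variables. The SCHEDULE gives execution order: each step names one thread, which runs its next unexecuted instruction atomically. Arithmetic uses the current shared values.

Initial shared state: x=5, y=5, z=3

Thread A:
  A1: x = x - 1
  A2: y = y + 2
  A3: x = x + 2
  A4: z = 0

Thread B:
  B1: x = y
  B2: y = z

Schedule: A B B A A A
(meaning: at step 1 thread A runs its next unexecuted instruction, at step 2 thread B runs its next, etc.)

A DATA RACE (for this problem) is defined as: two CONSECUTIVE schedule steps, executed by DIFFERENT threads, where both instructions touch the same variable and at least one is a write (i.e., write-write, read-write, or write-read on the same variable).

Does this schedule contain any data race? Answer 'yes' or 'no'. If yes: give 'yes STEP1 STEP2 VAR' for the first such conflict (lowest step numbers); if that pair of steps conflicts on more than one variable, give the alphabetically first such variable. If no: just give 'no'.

Steps 1,2: A(x = x - 1) vs B(x = y). RACE on x (W-W).
Steps 2,3: same thread (B). No race.
Steps 3,4: B(y = z) vs A(y = y + 2). RACE on y (W-W).
Steps 4,5: same thread (A). No race.
Steps 5,6: same thread (A). No race.
First conflict at steps 1,2.

Answer: yes 1 2 x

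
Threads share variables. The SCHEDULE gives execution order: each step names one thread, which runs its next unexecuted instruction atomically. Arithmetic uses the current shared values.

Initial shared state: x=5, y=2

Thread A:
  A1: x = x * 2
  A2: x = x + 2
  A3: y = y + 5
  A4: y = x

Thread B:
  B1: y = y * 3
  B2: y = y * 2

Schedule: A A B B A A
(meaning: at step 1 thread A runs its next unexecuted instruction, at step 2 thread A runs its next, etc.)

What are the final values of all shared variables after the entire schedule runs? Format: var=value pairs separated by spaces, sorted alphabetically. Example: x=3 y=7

Step 1: thread A executes A1 (x = x * 2). Shared: x=10 y=2. PCs: A@1 B@0
Step 2: thread A executes A2 (x = x + 2). Shared: x=12 y=2. PCs: A@2 B@0
Step 3: thread B executes B1 (y = y * 3). Shared: x=12 y=6. PCs: A@2 B@1
Step 4: thread B executes B2 (y = y * 2). Shared: x=12 y=12. PCs: A@2 B@2
Step 5: thread A executes A3 (y = y + 5). Shared: x=12 y=17. PCs: A@3 B@2
Step 6: thread A executes A4 (y = x). Shared: x=12 y=12. PCs: A@4 B@2

Answer: x=12 y=12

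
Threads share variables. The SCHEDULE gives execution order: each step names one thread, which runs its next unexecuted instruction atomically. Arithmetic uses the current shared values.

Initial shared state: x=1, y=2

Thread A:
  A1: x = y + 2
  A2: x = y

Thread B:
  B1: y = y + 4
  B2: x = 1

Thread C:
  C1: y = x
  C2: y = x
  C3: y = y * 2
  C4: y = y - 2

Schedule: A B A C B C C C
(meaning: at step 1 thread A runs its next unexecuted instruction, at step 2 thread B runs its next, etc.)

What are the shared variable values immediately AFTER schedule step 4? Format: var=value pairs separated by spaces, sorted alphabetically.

Step 1: thread A executes A1 (x = y + 2). Shared: x=4 y=2. PCs: A@1 B@0 C@0
Step 2: thread B executes B1 (y = y + 4). Shared: x=4 y=6. PCs: A@1 B@1 C@0
Step 3: thread A executes A2 (x = y). Shared: x=6 y=6. PCs: A@2 B@1 C@0
Step 4: thread C executes C1 (y = x). Shared: x=6 y=6. PCs: A@2 B@1 C@1

Answer: x=6 y=6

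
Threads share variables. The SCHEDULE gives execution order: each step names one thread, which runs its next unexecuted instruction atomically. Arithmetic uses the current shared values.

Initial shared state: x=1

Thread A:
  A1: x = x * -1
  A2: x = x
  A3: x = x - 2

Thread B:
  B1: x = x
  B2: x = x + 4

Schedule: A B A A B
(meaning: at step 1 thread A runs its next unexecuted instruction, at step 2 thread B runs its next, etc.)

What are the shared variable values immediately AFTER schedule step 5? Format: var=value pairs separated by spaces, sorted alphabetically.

Step 1: thread A executes A1 (x = x * -1). Shared: x=-1. PCs: A@1 B@0
Step 2: thread B executes B1 (x = x). Shared: x=-1. PCs: A@1 B@1
Step 3: thread A executes A2 (x = x). Shared: x=-1. PCs: A@2 B@1
Step 4: thread A executes A3 (x = x - 2). Shared: x=-3. PCs: A@3 B@1
Step 5: thread B executes B2 (x = x + 4). Shared: x=1. PCs: A@3 B@2

Answer: x=1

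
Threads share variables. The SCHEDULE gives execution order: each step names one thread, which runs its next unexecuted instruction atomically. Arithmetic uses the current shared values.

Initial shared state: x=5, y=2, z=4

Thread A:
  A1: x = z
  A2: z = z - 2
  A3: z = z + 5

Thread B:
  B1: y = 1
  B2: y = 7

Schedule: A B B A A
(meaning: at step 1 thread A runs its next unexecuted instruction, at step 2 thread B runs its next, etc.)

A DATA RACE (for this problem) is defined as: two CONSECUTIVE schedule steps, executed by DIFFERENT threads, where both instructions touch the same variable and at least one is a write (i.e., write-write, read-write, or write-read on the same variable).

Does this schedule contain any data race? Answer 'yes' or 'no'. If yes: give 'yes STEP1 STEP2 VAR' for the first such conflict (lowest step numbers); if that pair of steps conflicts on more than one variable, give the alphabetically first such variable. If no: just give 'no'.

Answer: no

Derivation:
Steps 1,2: A(r=z,w=x) vs B(r=-,w=y). No conflict.
Steps 2,3: same thread (B). No race.
Steps 3,4: B(r=-,w=y) vs A(r=z,w=z). No conflict.
Steps 4,5: same thread (A). No race.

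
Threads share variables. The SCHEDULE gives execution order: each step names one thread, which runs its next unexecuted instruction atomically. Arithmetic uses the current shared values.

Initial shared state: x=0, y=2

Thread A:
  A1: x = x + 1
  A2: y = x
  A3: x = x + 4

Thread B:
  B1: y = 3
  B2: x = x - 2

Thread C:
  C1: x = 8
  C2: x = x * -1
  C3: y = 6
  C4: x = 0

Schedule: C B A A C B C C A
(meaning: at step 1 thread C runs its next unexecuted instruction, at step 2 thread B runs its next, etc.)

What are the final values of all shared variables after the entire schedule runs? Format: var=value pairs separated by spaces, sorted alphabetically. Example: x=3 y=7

Step 1: thread C executes C1 (x = 8). Shared: x=8 y=2. PCs: A@0 B@0 C@1
Step 2: thread B executes B1 (y = 3). Shared: x=8 y=3. PCs: A@0 B@1 C@1
Step 3: thread A executes A1 (x = x + 1). Shared: x=9 y=3. PCs: A@1 B@1 C@1
Step 4: thread A executes A2 (y = x). Shared: x=9 y=9. PCs: A@2 B@1 C@1
Step 5: thread C executes C2 (x = x * -1). Shared: x=-9 y=9. PCs: A@2 B@1 C@2
Step 6: thread B executes B2 (x = x - 2). Shared: x=-11 y=9. PCs: A@2 B@2 C@2
Step 7: thread C executes C3 (y = 6). Shared: x=-11 y=6. PCs: A@2 B@2 C@3
Step 8: thread C executes C4 (x = 0). Shared: x=0 y=6. PCs: A@2 B@2 C@4
Step 9: thread A executes A3 (x = x + 4). Shared: x=4 y=6. PCs: A@3 B@2 C@4

Answer: x=4 y=6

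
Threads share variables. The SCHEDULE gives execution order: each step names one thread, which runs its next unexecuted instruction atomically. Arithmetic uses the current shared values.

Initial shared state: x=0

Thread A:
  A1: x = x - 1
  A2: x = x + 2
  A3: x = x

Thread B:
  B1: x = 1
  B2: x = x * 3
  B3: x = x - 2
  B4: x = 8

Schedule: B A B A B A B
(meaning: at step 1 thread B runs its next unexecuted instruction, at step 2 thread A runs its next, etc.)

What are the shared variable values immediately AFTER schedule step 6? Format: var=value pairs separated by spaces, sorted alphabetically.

Step 1: thread B executes B1 (x = 1). Shared: x=1. PCs: A@0 B@1
Step 2: thread A executes A1 (x = x - 1). Shared: x=0. PCs: A@1 B@1
Step 3: thread B executes B2 (x = x * 3). Shared: x=0. PCs: A@1 B@2
Step 4: thread A executes A2 (x = x + 2). Shared: x=2. PCs: A@2 B@2
Step 5: thread B executes B3 (x = x - 2). Shared: x=0. PCs: A@2 B@3
Step 6: thread A executes A3 (x = x). Shared: x=0. PCs: A@3 B@3

Answer: x=0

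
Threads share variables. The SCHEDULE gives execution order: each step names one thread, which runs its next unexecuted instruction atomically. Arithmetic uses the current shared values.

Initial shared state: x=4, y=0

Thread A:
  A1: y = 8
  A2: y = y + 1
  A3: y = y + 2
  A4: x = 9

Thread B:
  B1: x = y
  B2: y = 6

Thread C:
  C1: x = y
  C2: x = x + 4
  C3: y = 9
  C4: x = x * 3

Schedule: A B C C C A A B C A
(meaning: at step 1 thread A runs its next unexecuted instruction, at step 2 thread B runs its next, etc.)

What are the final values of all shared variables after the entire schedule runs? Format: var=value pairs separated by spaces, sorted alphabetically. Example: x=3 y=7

Step 1: thread A executes A1 (y = 8). Shared: x=4 y=8. PCs: A@1 B@0 C@0
Step 2: thread B executes B1 (x = y). Shared: x=8 y=8. PCs: A@1 B@1 C@0
Step 3: thread C executes C1 (x = y). Shared: x=8 y=8. PCs: A@1 B@1 C@1
Step 4: thread C executes C2 (x = x + 4). Shared: x=12 y=8. PCs: A@1 B@1 C@2
Step 5: thread C executes C3 (y = 9). Shared: x=12 y=9. PCs: A@1 B@1 C@3
Step 6: thread A executes A2 (y = y + 1). Shared: x=12 y=10. PCs: A@2 B@1 C@3
Step 7: thread A executes A3 (y = y + 2). Shared: x=12 y=12. PCs: A@3 B@1 C@3
Step 8: thread B executes B2 (y = 6). Shared: x=12 y=6. PCs: A@3 B@2 C@3
Step 9: thread C executes C4 (x = x * 3). Shared: x=36 y=6. PCs: A@3 B@2 C@4
Step 10: thread A executes A4 (x = 9). Shared: x=9 y=6. PCs: A@4 B@2 C@4

Answer: x=9 y=6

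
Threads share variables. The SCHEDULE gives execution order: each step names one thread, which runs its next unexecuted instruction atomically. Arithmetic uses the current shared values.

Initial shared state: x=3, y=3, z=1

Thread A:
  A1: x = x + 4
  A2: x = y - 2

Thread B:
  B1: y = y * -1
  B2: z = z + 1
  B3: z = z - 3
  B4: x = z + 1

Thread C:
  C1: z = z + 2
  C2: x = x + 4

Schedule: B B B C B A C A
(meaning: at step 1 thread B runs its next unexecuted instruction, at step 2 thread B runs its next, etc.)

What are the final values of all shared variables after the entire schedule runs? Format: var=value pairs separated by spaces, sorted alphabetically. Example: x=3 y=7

Step 1: thread B executes B1 (y = y * -1). Shared: x=3 y=-3 z=1. PCs: A@0 B@1 C@0
Step 2: thread B executes B2 (z = z + 1). Shared: x=3 y=-3 z=2. PCs: A@0 B@2 C@0
Step 3: thread B executes B3 (z = z - 3). Shared: x=3 y=-3 z=-1. PCs: A@0 B@3 C@0
Step 4: thread C executes C1 (z = z + 2). Shared: x=3 y=-3 z=1. PCs: A@0 B@3 C@1
Step 5: thread B executes B4 (x = z + 1). Shared: x=2 y=-3 z=1. PCs: A@0 B@4 C@1
Step 6: thread A executes A1 (x = x + 4). Shared: x=6 y=-3 z=1. PCs: A@1 B@4 C@1
Step 7: thread C executes C2 (x = x + 4). Shared: x=10 y=-3 z=1. PCs: A@1 B@4 C@2
Step 8: thread A executes A2 (x = y - 2). Shared: x=-5 y=-3 z=1. PCs: A@2 B@4 C@2

Answer: x=-5 y=-3 z=1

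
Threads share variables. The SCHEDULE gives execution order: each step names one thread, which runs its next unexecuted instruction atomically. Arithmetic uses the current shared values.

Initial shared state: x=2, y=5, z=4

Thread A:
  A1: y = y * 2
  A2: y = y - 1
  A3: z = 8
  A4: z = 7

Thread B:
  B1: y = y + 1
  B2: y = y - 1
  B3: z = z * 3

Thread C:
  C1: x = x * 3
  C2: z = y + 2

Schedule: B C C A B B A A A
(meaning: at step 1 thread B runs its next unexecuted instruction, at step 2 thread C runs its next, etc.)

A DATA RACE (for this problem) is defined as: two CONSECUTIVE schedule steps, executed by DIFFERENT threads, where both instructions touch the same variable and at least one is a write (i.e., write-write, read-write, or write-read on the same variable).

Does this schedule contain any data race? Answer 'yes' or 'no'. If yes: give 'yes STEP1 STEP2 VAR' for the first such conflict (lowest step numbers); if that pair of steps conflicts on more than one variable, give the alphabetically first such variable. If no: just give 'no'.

Steps 1,2: B(r=y,w=y) vs C(r=x,w=x). No conflict.
Steps 2,3: same thread (C). No race.
Steps 3,4: C(z = y + 2) vs A(y = y * 2). RACE on y (R-W).
Steps 4,5: A(y = y * 2) vs B(y = y - 1). RACE on y (W-W).
Steps 5,6: same thread (B). No race.
Steps 6,7: B(r=z,w=z) vs A(r=y,w=y). No conflict.
Steps 7,8: same thread (A). No race.
Steps 8,9: same thread (A). No race.
First conflict at steps 3,4.

Answer: yes 3 4 y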